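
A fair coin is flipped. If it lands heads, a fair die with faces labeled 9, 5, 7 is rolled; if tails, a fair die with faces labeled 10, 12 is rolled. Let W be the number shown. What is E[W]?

E[W | heads] = (9+5+7)/3 = 7.
E[W | tails] = (10+12)/2 = 11.
By the law of total expectation,
E[W] = (1/2)·(7) + (1/2)·(11) = 9.

9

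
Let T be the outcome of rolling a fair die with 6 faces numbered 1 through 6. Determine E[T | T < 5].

Given T < 5, T is equally likely to be any of {1, 2, 3, 4}.
E[T | T < 5] = (1 + 2 + 3 + 4) / 4 = 5/2.

5/2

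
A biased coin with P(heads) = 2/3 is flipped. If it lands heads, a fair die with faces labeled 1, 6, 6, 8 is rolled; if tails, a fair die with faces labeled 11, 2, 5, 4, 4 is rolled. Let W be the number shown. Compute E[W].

157/30

E[W | heads] = (1+6+6+8)/4 = 21/4.
E[W | tails] = (11+2+5+4+4)/5 = 26/5.
E[W] = (2/3)·(21/4) + (1/3)·(26/5) = 157/30.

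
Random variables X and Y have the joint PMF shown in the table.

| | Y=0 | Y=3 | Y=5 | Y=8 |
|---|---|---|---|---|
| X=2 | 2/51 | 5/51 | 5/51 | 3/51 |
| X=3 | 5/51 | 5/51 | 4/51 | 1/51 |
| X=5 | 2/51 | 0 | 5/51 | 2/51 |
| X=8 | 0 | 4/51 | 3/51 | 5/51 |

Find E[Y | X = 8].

P(X = 8) = 4/17.
Summing Y·P(X=x,Y=y) over the conditioning event gives 67/51.
E[Y | X = 8] = (67/51) / (4/17) = 67/12.

67/12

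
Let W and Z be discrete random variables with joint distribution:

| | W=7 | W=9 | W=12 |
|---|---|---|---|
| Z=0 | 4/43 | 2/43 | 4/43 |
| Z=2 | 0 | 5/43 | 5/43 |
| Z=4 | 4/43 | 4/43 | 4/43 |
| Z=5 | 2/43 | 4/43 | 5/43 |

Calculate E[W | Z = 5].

10

P(Z = 5) = 11/43.
Σ W·P over the event = 7·(2/43) + 9·(4/43) + 12·(5/43) = 110/43.
E[W | Z = 5] = (110/43) / (11/43) = 10.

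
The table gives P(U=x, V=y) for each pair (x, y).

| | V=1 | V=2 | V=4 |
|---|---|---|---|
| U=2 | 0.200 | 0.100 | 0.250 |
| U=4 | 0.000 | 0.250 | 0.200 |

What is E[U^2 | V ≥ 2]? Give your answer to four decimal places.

P(V ≥ 2) = 0.800.
Σ U^2·P over the event = 4·(0.100) + 4·(0.250) + 16·(0.250) + 16·(0.200) = 8.600.
E[U^2 | V ≥ 2] = (8.600) / (0.800) = 10.7500.

10.7500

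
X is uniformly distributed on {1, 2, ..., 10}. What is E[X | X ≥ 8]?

9

Given X ≥ 8, X is equally likely to be any of {8, 9, 10}.
E[X | X ≥ 8] = (8 + 9 + 10) / 3 = 9.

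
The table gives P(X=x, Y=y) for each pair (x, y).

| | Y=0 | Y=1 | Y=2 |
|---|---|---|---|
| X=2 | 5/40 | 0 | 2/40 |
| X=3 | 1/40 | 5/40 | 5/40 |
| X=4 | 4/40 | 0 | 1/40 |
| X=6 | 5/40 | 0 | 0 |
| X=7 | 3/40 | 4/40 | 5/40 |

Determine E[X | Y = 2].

P(Y = 2) = 13/40.
Σ X·P over the event = 2·(2/40) + 3·(5/40) + 4·(1/40) + 7·(5/40) = 29/20.
E[X | Y = 2] = (29/20) / (13/40) = 58/13.

58/13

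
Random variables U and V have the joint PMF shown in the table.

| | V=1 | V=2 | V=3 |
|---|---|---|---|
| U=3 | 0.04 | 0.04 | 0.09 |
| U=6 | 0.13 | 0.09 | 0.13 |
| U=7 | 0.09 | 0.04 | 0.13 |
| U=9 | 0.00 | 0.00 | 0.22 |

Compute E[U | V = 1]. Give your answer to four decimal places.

5.8846

P(V = 1) = 0.26.
Σ U·P over the event = 3·(0.04) + 6·(0.13) + 7·(0.09) = 1.53.
E[U | V = 1] = (1.53) / (0.26) = 5.8846.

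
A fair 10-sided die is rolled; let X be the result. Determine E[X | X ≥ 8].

9

Given X ≥ 8, X is equally likely to be any of {8, 9, 10}.
E[X | X ≥ 8] = (8 + 9 + 10) / 3 = 9.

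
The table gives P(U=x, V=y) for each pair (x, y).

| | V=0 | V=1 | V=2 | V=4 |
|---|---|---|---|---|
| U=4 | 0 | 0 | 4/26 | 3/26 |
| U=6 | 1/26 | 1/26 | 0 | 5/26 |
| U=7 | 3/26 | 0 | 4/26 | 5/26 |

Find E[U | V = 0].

27/4

P(V = 0) = 2/13.
Σ U·P over the event = 6·(1/26) + 7·(3/26) = 27/26.
E[U | V = 0] = (27/26) / (2/13) = 27/4.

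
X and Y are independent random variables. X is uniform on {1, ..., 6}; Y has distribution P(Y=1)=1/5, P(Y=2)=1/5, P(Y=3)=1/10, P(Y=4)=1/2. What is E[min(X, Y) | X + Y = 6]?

P(X + Y = 6) = 1/6.
Summing min(X,Y)·P(x,y) over outcomes with X + Y = 6 gives 19/60.
E[min(X, Y) | X + Y = 6] = (19/60) / (1/6) = 19/10.

19/10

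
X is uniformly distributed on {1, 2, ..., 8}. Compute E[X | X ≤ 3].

2

Given X ≤ 3, X is equally likely to be any of {1, 2, 3}.
E[X | X ≤ 3] = (1 + 2 + 3) / 3 = 2.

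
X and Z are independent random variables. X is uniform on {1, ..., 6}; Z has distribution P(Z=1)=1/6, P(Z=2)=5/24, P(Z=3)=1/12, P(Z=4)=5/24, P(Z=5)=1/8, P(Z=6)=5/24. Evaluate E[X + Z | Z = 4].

15/2

P(Z = 4) = 5/24.
Summing (X+Z)·P(x,y) over outcomes with Z = 4 gives 25/16.
E[X + Z | Z = 4] = (25/16) / (5/24) = 15/2.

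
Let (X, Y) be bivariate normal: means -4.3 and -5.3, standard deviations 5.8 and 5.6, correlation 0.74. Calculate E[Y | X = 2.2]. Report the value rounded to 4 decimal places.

E[Y | X=x] = μ_Y + ρ(σ_Y/σ_X)(x − μ_X) for jointly normal variables.
E[Y | X=2.2] = -5.3 + (0.74)·(5.6/5.8)·(2.2 − (-4.3)) = -5.3 + (0.71448)·(6.5) = -0.6559.

-0.6559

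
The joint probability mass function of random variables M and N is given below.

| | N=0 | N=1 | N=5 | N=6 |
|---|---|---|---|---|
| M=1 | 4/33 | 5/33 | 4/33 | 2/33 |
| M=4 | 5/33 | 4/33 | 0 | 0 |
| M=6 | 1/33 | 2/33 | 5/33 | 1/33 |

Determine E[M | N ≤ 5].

97/30

P(N ≤ 5) = 10/11.
Σ M·P over the event = 1·(4/33) + 1·(5/33) + 1·(4/33) + 4·(5/33) + 4·(4/33) + 6·(1/33) + 6·(2/33) + 6·(5/33) = 97/33.
E[M | N ≤ 5] = (97/33) / (10/11) = 97/30.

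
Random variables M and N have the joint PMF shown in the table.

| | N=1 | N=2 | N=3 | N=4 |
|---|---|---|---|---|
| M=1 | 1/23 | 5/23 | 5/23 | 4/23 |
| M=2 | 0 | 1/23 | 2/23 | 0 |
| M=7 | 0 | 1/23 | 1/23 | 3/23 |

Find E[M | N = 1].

1

P(N = 1) = 1/23.
Σ M·P over the event = 1·(1/23) = 1/23.
E[M | N = 1] = (1/23) / (1/23) = 1.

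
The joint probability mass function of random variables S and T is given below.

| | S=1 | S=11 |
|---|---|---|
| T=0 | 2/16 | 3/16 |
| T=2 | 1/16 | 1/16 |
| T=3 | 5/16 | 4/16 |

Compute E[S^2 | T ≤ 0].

P(T ≤ 0) = 5/16.
Summing S^2·P(S=x,T=y) over the conditioning event gives 365/16.
E[S^2 | T ≤ 0] = (365/16) / (5/16) = 73.

73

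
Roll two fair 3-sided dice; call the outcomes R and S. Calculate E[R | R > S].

8/3

Outcomes with R > S: (2,1), (3,1), (3,2), each with probability 1/9.
E[R | R > S] = (2 + 3 + 3) / 3 = 8/3.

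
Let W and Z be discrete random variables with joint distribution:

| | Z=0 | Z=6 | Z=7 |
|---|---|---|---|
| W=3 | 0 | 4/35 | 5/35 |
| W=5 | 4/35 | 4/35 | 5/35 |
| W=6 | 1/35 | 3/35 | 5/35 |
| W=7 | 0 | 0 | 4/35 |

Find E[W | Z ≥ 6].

P(Z ≥ 6) = 6/7.
Σ W·P over the event = 3·(4/35) + 3·(5/35) + 5·(4/35) + 5·(5/35) + 6·(3/35) + 6·(5/35) + 7·(4/35) = 148/35.
E[W | Z ≥ 6] = (148/35) / (6/7) = 74/15.

74/15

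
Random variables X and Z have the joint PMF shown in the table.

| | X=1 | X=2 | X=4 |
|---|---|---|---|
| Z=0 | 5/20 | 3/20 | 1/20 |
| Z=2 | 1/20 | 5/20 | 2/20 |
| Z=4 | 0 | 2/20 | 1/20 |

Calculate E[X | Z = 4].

8/3

P(Z = 4) = 3/20.
Σ X·P over the event = 2·(2/20) + 4·(1/20) = 2/5.
E[X | Z = 4] = (2/5) / (3/20) = 8/3.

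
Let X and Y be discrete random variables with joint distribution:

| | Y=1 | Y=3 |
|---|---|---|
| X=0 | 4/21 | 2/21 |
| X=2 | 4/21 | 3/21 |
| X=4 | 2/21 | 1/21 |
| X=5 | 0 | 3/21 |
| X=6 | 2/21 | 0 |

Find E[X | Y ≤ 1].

P(Y ≤ 1) = 4/7.
Σ X·P over the event = 0·(4/21) + 2·(4/21) + 4·(2/21) + 6·(2/21) = 4/3.
E[X | Y ≤ 1] = (4/3) / (4/7) = 7/3.

7/3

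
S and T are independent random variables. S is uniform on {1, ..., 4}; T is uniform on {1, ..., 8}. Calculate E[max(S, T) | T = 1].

5/2

Outcomes with T = 1: (1,1), (2,1), (3,1), (4,1), each with probability 1/32.
E[max(S, T) | T = 1] = (1 + 2 + 3 + 4) / 4 = 5/2.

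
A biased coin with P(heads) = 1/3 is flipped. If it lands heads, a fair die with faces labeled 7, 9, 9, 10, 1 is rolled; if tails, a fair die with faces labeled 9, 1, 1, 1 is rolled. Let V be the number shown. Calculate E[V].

22/5

E[V | heads] = (7+9+9+10+1)/5 = 36/5.
E[V | tails] = (9+1+1+1)/4 = 3.
By the law of total expectation,
E[V] = (1/3)·(36/5) + (2/3)·(3) = 22/5.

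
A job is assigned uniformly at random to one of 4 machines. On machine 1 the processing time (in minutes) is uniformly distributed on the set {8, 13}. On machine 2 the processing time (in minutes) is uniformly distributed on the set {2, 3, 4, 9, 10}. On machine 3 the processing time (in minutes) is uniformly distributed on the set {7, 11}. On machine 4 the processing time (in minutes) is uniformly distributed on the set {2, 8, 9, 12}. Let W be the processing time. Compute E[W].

E[W | machine 1] = (8+13)/2 = 21/2.
E[W | machine 2] = (2+3+4+9+10)/5 = 28/5.
E[W | machine 3] = (7+11)/2 = 9.
E[W | machine 4] = (2+8+9+12)/4 = 31/4.
By the law of total expectation,
E[W] = (1/4)·(21/2) + (1/4)·(28/5) + (1/4)·(9) + (1/4)·(31/4) = 657/80.

657/80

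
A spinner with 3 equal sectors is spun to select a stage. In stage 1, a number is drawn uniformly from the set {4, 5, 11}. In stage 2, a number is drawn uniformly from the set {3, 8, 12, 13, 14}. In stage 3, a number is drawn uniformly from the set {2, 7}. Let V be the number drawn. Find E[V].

127/18

E[V | stage 1] = (4+5+11)/3 = 20/3.
E[V | stage 2] = (3+8+12+13+14)/5 = 10.
E[V | stage 3] = (2+7)/2 = 9/2.
By the law of total expectation,
E[V] = (1/3)·(20/3) + (1/3)·(10) + (1/3)·(9/2) = 127/18.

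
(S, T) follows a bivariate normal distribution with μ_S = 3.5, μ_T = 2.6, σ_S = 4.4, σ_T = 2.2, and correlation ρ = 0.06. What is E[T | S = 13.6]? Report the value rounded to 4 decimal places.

2.9030

For a bivariate normal, E[T | S=x] = μ_T + ρ·(σ_T/σ_S)·(x − μ_S).
E[T | S=13.6] = 2.6 + (0.06)·(2.2/4.4)·(13.6 − (3.5)) = 2.6 + (0.03)·(10.1) = 2.9030.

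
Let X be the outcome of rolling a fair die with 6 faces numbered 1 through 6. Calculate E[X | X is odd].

3

Given X is odd, X is equally likely to be any of {1, 3, 5}.
E[X | X is odd] = (1 + 3 + 5) / 3 = 3.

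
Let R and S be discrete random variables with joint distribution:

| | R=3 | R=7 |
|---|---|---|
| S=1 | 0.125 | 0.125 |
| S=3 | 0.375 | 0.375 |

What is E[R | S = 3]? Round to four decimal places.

P(S = 3) = 0.750.
Σ R·P over the event = 3·(0.375) + 7·(0.375) = 3.750.
E[R | S = 3] = (3.750) / (0.750) = 5.0000.

5.0000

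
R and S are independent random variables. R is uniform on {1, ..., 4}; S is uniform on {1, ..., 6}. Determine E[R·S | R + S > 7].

Outcomes with R + S > 7: (2,6), (3,5), (3,6), (4,4), (4,5), (4,6), each with probability 1/24.
E[R·S | R + S > 7] = (12 + 15 + 18 + 16 + 20 + 24) / 6 = 35/2.

35/2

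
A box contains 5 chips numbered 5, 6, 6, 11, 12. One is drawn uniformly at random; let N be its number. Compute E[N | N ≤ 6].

P(N ≤ 6) = 3/5.
Σ over the event: 5·1/5 + 6·2/5 = 17/5.
E[N | N ≤ 6] = (17/5) / (3/5) = 17/3.

17/3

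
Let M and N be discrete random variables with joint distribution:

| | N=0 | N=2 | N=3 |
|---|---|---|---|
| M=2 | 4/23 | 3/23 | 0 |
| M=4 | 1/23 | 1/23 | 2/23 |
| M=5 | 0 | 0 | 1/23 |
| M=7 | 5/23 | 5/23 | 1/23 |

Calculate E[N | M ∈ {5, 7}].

4/3

P(M ∈ {5, 7}) = 12/23.
Σ N·P over the event = 3·(1/23) + 0·(5/23) + 2·(5/23) + 3·(1/23) = 16/23.
E[N | M ∈ {5, 7}] = (16/23) / (12/23) = 4/3.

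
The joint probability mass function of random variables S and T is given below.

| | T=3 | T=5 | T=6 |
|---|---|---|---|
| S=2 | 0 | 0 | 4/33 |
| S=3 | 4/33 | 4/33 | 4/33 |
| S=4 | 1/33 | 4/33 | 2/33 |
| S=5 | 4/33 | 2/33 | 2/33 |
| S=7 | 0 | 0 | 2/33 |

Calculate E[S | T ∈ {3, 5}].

74/19

P(T ∈ {3, 5}) = 19/33.
Σ S·P over the event = 3·(4/33) + 3·(4/33) + 4·(1/33) + 4·(4/33) + 5·(4/33) + 5·(2/33) = 74/33.
E[S | T ∈ {3, 5}] = (74/33) / (19/33) = 74/19.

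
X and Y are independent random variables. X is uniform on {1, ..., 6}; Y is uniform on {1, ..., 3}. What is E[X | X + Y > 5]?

44/9

Outcomes with X + Y > 5: (3,3), (4,2), (4,3), (5,1), (5,2), (5,3), (6,1), (6,2), (6,3), each with probability 1/18.
E[X | X + Y > 5] = (3 + 4 + 4 + 5 + 5 + 5 + 6 + 6 + 6) / 9 = 44/9.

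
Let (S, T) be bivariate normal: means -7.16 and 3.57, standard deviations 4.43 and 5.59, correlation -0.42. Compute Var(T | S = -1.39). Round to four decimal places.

The conditional variance in a bivariate normal is σ_T²(1 − ρ²), independent of x.
Var(T | S=-1.39) = (5.59)²·(1 − (-0.42)²) = 31.2481·0.8236 = 25.7359.

25.7359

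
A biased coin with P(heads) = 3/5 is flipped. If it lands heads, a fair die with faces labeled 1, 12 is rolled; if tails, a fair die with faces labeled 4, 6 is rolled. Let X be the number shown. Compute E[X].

59/10

E[X | heads] = (1+12)/2 = 13/2.
E[X | tails] = (4+6)/2 = 5.
By the law of total expectation,
E[X] = (3/5)·(13/2) + (2/5)·(5) = 59/10.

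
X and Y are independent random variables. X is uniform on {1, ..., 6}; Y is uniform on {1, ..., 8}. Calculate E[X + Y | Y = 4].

P(Y = 4) = 1/8.
Summing (X+Y)·P(x,y) over outcomes with Y = 4 gives 15/16.
E[X + Y | Y = 4] = (15/16) / (1/8) = 15/2.

15/2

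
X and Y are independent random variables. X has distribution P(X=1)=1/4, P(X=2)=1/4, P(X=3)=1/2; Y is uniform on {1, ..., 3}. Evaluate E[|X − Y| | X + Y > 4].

P(X + Y > 4) = 5/12.
Summing |X−Y|·P(x,y) over outcomes with X + Y > 4 gives 1/4.
E[|X − Y| | X + Y > 4] = (1/4) / (5/12) = 3/5.

3/5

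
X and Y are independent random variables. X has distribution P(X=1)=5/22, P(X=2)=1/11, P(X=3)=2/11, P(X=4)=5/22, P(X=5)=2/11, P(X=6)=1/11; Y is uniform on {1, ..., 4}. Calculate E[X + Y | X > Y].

P(X > Y) = 49/88.
Summing (X+Y)·P(x,y) over outcomes with X > Y gives 40/11.
E[X + Y | X > Y] = (40/11) / (49/88) = 320/49.

320/49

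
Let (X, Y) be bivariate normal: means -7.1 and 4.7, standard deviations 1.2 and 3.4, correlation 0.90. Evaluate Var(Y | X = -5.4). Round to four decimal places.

2.1964

The conditional variance in a bivariate normal is σ_Y²(1 − ρ²), independent of x.
Var(Y | X=-5.4) = (3.4)²·(1 − (0.90)²) = 11.56·0.19 = 2.1964.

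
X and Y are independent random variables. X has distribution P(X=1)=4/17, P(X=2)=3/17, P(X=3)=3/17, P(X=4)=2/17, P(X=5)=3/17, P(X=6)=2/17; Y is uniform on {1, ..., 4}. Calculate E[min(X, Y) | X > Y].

P(X > Y) = 35/68.
Summing min(X,Y)·P(x,y) over outcomes with X > Y gives 37/34.
E[min(X, Y) | X > Y] = (37/34) / (35/68) = 74/35.

74/35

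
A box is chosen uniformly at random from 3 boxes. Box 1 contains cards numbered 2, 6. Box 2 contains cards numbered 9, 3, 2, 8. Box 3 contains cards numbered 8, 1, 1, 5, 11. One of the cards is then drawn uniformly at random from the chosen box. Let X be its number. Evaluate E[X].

E[X | box 1] = (2+6)/2 = 4.
E[X | box 2] = (9+3+2+8)/4 = 11/2.
E[X | box 3] = (8+1+1+5+11)/5 = 26/5.
By the law of total expectation,
E[X] = (1/3)·(4) + (1/3)·(11/2) + (1/3)·(26/5) = 49/10.

49/10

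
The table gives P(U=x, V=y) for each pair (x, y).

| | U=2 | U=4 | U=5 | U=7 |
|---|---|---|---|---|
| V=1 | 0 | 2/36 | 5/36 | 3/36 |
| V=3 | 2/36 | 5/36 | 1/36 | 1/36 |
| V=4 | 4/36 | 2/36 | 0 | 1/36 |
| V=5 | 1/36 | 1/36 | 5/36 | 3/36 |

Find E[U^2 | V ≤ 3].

466/19

P(V ≤ 3) = 19/36.
Σ U^2·P over the event = 4·(2/36) + 16·(2/36) + 16·(5/36) + 25·(5/36) + 25·(1/36) + 49·(3/36) + 49·(1/36) = 233/18.
E[U^2 | V ≤ 3] = (233/18) / (19/36) = 466/19.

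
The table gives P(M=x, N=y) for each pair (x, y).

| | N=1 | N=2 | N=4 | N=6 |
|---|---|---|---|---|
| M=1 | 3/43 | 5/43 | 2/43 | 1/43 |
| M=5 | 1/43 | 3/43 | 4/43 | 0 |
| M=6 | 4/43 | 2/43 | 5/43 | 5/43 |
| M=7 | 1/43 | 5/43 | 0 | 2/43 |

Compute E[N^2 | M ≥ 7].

93/8

P(M ≥ 7) = 8/43.
Σ N^2·P over the event = 1·(1/43) + 4·(5/43) + 36·(2/43) = 93/43.
E[N^2 | M ≥ 7] = (93/43) / (8/43) = 93/8.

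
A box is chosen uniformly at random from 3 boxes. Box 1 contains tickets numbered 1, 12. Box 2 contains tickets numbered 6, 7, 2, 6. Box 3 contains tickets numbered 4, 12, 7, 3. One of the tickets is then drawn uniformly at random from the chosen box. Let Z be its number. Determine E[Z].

73/12

E[Z | box 1] = (1+12)/2 = 13/2.
E[Z | box 2] = (6+7+2+6)/4 = 21/4.
E[Z | box 3] = (4+12+7+3)/4 = 13/2.
E[Z] = (1/3)·(13/2) + (1/3)·(21/4) + (1/3)·(13/2) = 73/12.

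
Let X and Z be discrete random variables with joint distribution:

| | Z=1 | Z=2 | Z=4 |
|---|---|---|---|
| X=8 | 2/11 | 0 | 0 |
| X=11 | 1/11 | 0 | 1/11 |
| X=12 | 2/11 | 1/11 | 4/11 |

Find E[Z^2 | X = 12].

10

P(X = 12) = 7/11.
Σ Z^2·P over the event = 1·(2/11) + 4·(1/11) + 16·(4/11) = 70/11.
E[Z^2 | X = 12] = (70/11) / (7/11) = 10.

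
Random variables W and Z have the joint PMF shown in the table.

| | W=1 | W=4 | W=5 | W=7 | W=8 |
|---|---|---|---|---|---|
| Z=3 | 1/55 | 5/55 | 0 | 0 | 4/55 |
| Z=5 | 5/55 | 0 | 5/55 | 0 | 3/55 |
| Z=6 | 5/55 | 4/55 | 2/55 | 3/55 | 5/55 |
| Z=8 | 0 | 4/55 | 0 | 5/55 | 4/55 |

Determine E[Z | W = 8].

89/16

P(W = 8) = 16/55.
Σ Z·P over the event = 3·(4/55) + 5·(3/55) + 6·(5/55) + 8·(4/55) = 89/55.
E[Z | W = 8] = (89/55) / (16/55) = 89/16.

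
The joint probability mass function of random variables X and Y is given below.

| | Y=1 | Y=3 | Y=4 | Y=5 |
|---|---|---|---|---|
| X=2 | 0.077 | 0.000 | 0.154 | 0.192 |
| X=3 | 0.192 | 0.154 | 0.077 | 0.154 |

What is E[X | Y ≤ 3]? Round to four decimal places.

2.8180

P(Y ≤ 3) = 0.423.
Σ X·P over the event = 2·(0.077) + 3·(0.192) + 3·(0.154) = 1.192.
E[X | Y ≤ 3] = (1.192) / (0.423) = 2.8180.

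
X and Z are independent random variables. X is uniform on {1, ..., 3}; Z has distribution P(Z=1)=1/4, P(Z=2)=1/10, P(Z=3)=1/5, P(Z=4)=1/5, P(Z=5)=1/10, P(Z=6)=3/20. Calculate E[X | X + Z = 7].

P(X + Z = 7) = 3/20.
Summing X·P(x,y) over outcomes with X + Z = 7 gives 19/60.
E[X | X + Z = 7] = (19/60) / (3/20) = 19/9.

19/9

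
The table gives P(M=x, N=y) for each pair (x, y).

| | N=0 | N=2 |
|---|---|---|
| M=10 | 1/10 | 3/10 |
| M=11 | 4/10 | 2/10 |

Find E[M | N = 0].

54/5

P(N = 0) = 1/2.
Summing M·P(M=x,N=y) over the conditioning event gives 27/5.
E[M | N = 0] = (27/5) / (1/2) = 54/5.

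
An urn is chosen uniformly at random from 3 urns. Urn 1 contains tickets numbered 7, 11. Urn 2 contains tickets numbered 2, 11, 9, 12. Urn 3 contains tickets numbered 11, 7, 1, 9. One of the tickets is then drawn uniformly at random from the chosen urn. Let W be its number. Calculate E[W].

E[W | urn 1] = (7+11)/2 = 9.
E[W | urn 2] = (2+11+9+12)/4 = 17/2.
E[W | urn 3] = (11+7+1+9)/4 = 7.
E[W] = (1/3)·(9) + (1/3)·(17/2) + (1/3)·(7) = 49/6.

49/6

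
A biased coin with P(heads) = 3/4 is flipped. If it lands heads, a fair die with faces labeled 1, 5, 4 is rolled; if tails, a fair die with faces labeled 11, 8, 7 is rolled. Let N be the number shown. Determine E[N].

14/3

E[N | heads] = (1+5+4)/3 = 10/3.
E[N | tails] = (11+8+7)/3 = 26/3.
By the law of total expectation,
E[N] = (3/4)·(10/3) + (1/4)·(26/3) = 14/3.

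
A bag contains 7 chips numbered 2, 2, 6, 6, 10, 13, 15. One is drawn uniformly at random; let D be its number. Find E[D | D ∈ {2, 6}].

P(D ∈ {2, 6}) = 4/7.
Σ over the event: 2·2/7 + 6·2/7 = 16/7.
E[D | D ∈ {2, 6}] = (16/7) / (4/7) = 4.

4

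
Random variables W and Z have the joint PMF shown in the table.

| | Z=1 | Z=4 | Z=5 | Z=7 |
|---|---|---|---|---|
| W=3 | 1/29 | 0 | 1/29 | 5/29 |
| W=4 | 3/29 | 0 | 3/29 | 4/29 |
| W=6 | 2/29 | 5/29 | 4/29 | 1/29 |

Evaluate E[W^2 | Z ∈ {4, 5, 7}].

P(Z ∈ {4, 5, 7}) = 23/29.
Σ W^2·P over the event = 9·(1/29) + 9·(5/29) + 16·(3/29) + 16·(4/29) + 36·(5/29) + 36·(4/29) + 36·(1/29) = 526/29.
E[W^2 | Z ∈ {4, 5, 7}] = (526/29) / (23/29) = 526/23.

526/23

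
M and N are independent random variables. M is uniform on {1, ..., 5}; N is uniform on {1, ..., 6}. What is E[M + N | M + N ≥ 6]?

P(M + N ≥ 6) = 2/3.
Summing (M+N)·P(x,y) over outcomes with M + N ≥ 6 gives 31/6.
E[M + N | M + N ≥ 6] = (31/6) / (2/3) = 31/4.

31/4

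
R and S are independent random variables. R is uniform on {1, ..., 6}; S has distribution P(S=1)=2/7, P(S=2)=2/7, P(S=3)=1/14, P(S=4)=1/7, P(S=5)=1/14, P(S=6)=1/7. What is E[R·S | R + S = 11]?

P(R + S = 11) = 1/28.
Summing RS·P(x,y) over outcomes with R + S = 11 gives 15/14.
E[R·S | R + S = 11] = (15/14) / (1/28) = 30.

30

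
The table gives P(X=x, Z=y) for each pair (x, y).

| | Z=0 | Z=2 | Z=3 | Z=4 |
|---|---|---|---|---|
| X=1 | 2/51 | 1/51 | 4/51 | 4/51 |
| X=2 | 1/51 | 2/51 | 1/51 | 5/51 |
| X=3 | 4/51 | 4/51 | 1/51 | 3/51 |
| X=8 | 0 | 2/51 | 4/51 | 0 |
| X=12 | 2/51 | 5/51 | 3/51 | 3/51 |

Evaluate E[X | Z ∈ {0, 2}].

133/23

P(Z ∈ {0, 2}) = 23/51.
Summing X·P(X=x,Z=y) over the conditioning event gives 133/51.
E[X | Z ∈ {0, 2}] = (133/51) / (23/51) = 133/23.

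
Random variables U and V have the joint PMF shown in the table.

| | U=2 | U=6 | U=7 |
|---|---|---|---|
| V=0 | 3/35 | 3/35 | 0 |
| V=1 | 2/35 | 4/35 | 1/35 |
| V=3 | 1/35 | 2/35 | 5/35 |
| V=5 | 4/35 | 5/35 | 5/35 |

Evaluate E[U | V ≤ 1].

59/13

P(V ≤ 1) = 13/35.
Σ U·P over the event = 2·(3/35) + 2·(2/35) + 6·(3/35) + 6·(4/35) + 7·(1/35) = 59/35.
E[U | V ≤ 1] = (59/35) / (13/35) = 59/13.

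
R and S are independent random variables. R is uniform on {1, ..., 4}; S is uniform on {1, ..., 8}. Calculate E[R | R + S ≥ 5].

35/13

P(R + S ≥ 5) = 13/16.
Summing R·P(x,y) over outcomes with R + S ≥ 5 gives 35/16.
E[R | R + S ≥ 5] = (35/16) / (13/16) = 35/13.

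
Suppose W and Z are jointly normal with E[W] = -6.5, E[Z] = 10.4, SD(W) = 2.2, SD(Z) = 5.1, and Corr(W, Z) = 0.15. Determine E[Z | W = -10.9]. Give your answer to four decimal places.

The regression of Z on W has slope ρ·σ_Z/σ_W and passes through (μ_W, μ_Z).
E[Z | W=-10.9] = 10.4 + (0.15)·(5.1/2.2)·(-10.9 − (-6.5)) = 10.4 + (0.34773)·(-4.4) = 8.8700.

8.8700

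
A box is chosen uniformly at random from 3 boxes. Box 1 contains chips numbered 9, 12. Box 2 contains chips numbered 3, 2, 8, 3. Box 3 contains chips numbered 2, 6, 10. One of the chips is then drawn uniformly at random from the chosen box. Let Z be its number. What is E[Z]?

41/6

E[Z | box 1] = (9+12)/2 = 21/2.
E[Z | box 2] = (3+2+8+3)/4 = 4.
E[Z | box 3] = (2+6+10)/3 = 6.
By the law of total expectation,
E[Z] = (1/3)·(21/2) + (1/3)·(4) + (1/3)·(6) = 41/6.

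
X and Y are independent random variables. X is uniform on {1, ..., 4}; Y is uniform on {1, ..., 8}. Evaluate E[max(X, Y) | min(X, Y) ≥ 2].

P(min(X, Y) ≥ 2) = 21/32.
Summing max(X,Y)·P(x,y) over outcomes with min(X, Y) ≥ 2 gives 109/32.
E[max(X, Y) | min(X, Y) ≥ 2] = (109/32) / (21/32) = 109/21.

109/21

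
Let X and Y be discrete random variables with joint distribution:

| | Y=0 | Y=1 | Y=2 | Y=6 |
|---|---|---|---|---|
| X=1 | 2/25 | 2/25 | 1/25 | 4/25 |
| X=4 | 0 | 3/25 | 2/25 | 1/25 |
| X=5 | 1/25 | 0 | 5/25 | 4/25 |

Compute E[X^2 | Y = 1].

P(Y = 1) = 1/5.
Σ X^2·P over the event = 1·(2/25) + 16·(3/25) = 2.
E[X^2 | Y = 1] = (2) / (1/5) = 10.

10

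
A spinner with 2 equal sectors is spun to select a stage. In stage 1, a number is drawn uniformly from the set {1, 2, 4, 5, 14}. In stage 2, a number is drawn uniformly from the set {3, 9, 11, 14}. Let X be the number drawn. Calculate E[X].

E[X | stage 1] = (1+2+4+5+14)/5 = 26/5.
E[X | stage 2] = (3+9+11+14)/4 = 37/4.
E[X] = (1/2)·(26/5) + (1/2)·(37/4) = 289/40.

289/40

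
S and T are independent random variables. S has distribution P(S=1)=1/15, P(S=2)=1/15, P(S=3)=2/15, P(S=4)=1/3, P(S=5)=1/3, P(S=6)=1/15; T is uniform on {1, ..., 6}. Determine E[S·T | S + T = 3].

P(S + T = 3) = 1/45.
Summing ST·P(x,y) over outcomes with S + T = 3 gives 2/45.
E[S·T | S + T = 3] = (2/45) / (1/45) = 2.

2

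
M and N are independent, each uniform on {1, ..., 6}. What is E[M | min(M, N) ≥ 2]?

4

P(min(M, N) ≥ 2) = 25/36.
Summing M·P(x,y) over outcomes with min(M, N) ≥ 2 gives 25/9.
E[M | min(M, N) ≥ 2] = (25/9) / (25/36) = 4.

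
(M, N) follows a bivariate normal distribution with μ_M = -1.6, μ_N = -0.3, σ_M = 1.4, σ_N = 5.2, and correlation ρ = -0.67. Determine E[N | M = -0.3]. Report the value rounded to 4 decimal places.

-3.5351

The regression of N on M has slope ρ·σ_N/σ_M and passes through (μ_M, μ_N).
E[N | M=-0.3] = -0.3 + (-0.67)·(5.2/1.4)·(-0.3 − (-1.6)) = -0.3 + (-2.48857)·(1.3) = -3.5351.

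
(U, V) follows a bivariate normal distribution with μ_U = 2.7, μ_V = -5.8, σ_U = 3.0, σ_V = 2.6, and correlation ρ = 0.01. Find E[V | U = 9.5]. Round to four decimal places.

For a bivariate normal, E[V | U=x] = μ_V + ρ·(σ_V/σ_U)·(x − μ_U).
E[V | U=9.5] = -5.8 + (0.01)·(2.6/3.0)·(9.5 − (2.7)) = -5.8 + (0.0086667)·(6.8) = -5.7411.

-5.7411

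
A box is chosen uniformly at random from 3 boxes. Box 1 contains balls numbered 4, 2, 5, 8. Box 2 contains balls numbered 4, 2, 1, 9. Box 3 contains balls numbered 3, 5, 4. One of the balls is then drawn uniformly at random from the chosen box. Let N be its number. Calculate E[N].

17/4

E[N | box 1] = (4+2+5+8)/4 = 19/4.
E[N | box 2] = (4+2+1+9)/4 = 4.
E[N | box 3] = (3+5+4)/3 = 4.
E[N] = (1/3)·(19/4) + (1/3)·(4) + (1/3)·(4) = 17/4.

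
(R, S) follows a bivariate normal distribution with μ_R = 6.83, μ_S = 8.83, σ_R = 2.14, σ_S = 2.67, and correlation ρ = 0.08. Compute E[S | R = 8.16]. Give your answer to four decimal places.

8.9628

The regression of S on R has slope ρ·σ_S/σ_R and passes through (μ_R, μ_S).
E[S | R=8.16] = 8.83 + (0.08)·(2.67/2.14)·(8.16 − (6.83)) = 8.83 + (0.099813)·(1.33) = 8.9628.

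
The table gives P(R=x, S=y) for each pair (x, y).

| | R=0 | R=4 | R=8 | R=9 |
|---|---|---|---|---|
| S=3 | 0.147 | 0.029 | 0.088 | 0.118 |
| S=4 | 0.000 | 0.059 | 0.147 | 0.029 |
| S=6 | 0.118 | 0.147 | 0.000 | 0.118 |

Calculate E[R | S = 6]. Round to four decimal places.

P(S = 6) = 0.383.
Σ R·P over the event = 0·(0.118) + 4·(0.147) + 9·(0.118) = 1.650.
E[R | S = 6] = (1.650) / (0.383) = 4.3081.

4.3081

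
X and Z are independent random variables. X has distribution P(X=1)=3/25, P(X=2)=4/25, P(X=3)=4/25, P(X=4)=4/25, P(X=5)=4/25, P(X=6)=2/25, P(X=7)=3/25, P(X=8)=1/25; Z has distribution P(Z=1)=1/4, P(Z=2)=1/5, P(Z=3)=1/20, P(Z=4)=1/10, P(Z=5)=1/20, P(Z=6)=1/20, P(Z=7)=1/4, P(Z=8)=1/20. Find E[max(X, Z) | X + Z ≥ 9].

P(X + Z ≥ 9) = 107/250.
Summing max(X,Z)·P(x,y) over outcomes with X + Z ≥ 9 gives 372/125.
E[max(X, Z) | X + Z ≥ 9] = (372/125) / (107/250) = 744/107.

744/107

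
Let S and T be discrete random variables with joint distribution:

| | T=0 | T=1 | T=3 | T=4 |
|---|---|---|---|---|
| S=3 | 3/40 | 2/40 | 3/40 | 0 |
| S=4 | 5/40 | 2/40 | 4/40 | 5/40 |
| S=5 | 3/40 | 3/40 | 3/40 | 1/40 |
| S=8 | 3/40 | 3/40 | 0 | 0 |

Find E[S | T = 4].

P(T = 4) = 3/20.
Σ S·P over the event = 4·(5/40) + 5·(1/40) = 5/8.
E[S | T = 4] = (5/8) / (3/20) = 25/6.

25/6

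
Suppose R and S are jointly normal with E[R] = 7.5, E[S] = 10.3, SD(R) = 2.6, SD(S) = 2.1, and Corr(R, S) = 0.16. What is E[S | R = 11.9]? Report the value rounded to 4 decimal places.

10.8686

E[S | R=x] = μ_S + ρ(σ_S/σ_R)(x − μ_R) for jointly normal variables.
E[S | R=11.9] = 10.3 + (0.16)·(2.1/2.6)·(11.9 − (7.5)) = 10.3 + (0.12923)·(4.4) = 10.8686.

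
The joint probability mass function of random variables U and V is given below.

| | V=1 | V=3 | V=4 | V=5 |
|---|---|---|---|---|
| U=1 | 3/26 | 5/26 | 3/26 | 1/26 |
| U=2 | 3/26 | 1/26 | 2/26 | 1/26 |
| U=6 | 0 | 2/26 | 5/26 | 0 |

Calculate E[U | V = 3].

P(V = 3) = 4/13.
Σ U·P over the event = 1·(5/26) + 2·(1/26) + 6·(2/26) = 19/26.
E[U | V = 3] = (19/26) / (4/13) = 19/8.

19/8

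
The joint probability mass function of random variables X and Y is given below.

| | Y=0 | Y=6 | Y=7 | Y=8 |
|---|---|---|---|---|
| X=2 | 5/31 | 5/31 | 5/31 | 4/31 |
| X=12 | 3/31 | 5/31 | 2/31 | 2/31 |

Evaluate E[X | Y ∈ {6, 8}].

P(Y ∈ {6, 8}) = 16/31.
Σ X·P over the event = 2·(5/31) + 2·(4/31) + 12·(5/31) + 12·(2/31) = 102/31.
E[X | Y ∈ {6, 8}] = (102/31) / (16/31) = 51/8.

51/8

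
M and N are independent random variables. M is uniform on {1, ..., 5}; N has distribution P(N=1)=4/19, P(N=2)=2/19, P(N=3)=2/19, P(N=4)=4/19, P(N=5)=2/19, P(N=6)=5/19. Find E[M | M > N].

P(M > N) = 6/19.
Summing M·P(x,y) over outcomes with M > N gives 118/95.
E[M | M > N] = (118/95) / (6/19) = 59/15.

59/15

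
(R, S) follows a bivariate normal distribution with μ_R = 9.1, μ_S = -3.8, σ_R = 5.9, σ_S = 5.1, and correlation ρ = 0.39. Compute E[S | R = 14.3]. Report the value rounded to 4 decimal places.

-2.0470

For a bivariate normal, E[S | R=x] = μ_S + ρ·(σ_S/σ_R)·(x − μ_R).
E[S | R=14.3] = -3.8 + (0.39)·(5.1/5.9)·(14.3 − (9.1)) = -3.8 + (0.33712)·(5.2) = -2.0470.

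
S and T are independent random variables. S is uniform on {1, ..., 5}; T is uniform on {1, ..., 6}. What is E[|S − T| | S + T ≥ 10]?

Outcomes with S + T ≥ 10: (4,6), (5,5), (5,6), each with probability 1/30.
E[|S − T| | S + T ≥ 10] = (2 + 0 + 1) / 3 = 1.

1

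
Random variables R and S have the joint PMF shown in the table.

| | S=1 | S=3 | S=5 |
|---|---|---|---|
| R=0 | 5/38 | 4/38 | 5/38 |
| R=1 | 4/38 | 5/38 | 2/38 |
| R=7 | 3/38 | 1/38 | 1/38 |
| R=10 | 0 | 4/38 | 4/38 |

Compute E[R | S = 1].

25/12

P(S = 1) = 6/19.
Σ R·P over the event = 0·(5/38) + 1·(4/38) + 7·(3/38) = 25/38.
E[R | S = 1] = (25/38) / (6/19) = 25/12.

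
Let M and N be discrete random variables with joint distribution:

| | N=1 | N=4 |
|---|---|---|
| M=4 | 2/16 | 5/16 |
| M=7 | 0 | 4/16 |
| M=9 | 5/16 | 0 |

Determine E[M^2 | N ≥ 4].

P(N ≥ 4) = 9/16.
Summing M^2·P(M=x,N=y) over the conditioning event gives 69/4.
E[M^2 | N ≥ 4] = (69/4) / (9/16) = 92/3.

92/3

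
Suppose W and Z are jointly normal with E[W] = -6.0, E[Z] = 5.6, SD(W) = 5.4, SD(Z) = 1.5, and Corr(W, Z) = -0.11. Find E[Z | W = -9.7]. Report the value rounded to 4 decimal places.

The regression of Z on W has slope ρ·σ_Z/σ_W and passes through (μ_W, μ_Z).
E[Z | W=-9.7] = 5.6 + (-0.11)·(1.5/5.4)·(-9.7 − (-6.0)) = 5.6 + (-0.030556)·(-3.7) = 5.7131.

5.7131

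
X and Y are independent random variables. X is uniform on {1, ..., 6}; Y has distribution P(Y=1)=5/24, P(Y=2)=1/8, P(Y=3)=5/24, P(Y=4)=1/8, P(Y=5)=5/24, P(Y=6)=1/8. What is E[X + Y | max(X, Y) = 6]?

P(max(X, Y) = 6) = 13/48.
Summing (X+Y)·P(x,y) over outcomes with max(X, Y) = 6 gives 5/2.
E[X + Y | max(X, Y) = 6] = (5/2) / (13/48) = 120/13.

120/13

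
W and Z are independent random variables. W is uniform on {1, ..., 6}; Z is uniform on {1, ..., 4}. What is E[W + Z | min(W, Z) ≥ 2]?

7

P(min(W, Z) ≥ 2) = 5/8.
Summing (W+Z)·P(x,y) over outcomes with min(W, Z) ≥ 2 gives 35/8.
E[W + Z | min(W, Z) ≥ 2] = (35/8) / (5/8) = 7.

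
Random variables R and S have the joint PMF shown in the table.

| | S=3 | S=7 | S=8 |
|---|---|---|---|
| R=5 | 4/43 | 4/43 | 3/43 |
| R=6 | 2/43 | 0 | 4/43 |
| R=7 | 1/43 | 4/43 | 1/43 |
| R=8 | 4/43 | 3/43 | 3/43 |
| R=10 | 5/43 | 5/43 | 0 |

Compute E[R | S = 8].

70/11

P(S = 8) = 11/43.
Σ R·P over the event = 5·(3/43) + 6·(4/43) + 7·(1/43) + 8·(3/43) = 70/43.
E[R | S = 8] = (70/43) / (11/43) = 70/11.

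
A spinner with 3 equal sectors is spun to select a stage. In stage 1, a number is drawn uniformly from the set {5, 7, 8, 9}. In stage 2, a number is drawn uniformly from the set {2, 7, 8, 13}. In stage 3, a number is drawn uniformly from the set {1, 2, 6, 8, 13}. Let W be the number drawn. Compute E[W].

E[W | stage 1] = (5+7+8+9)/4 = 29/4.
E[W | stage 2] = (2+7+8+13)/4 = 15/2.
E[W | stage 3] = (1+2+6+8+13)/5 = 6.
By the law of total expectation,
E[W] = (1/3)·(29/4) + (1/3)·(15/2) + (1/3)·(6) = 83/12.

83/12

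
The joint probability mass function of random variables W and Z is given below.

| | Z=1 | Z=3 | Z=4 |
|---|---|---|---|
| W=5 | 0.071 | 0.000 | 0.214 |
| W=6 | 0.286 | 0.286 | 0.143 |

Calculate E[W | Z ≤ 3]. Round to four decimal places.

5.8896

P(Z ≤ 3) = 0.643.
Σ W·P over the event = 5·(0.071) + 6·(0.286) + 6·(0.286) = 3.787.
E[W | Z ≤ 3] = (3.787) / (0.643) = 5.8896.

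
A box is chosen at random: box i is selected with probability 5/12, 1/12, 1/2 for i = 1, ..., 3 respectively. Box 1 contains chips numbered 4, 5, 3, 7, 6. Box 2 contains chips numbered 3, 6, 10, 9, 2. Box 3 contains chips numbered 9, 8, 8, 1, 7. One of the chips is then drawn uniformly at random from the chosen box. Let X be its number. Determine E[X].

E[X | box 1] = (4+5+3+7+6)/5 = 5.
E[X | box 2] = (3+6+10+9+2)/5 = 6.
E[X | box 3] = (9+8+8+1+7)/5 = 33/5.
E[X] = (5/12)·(5) + (1/12)·(6) + (1/2)·(33/5) = 353/60.

353/60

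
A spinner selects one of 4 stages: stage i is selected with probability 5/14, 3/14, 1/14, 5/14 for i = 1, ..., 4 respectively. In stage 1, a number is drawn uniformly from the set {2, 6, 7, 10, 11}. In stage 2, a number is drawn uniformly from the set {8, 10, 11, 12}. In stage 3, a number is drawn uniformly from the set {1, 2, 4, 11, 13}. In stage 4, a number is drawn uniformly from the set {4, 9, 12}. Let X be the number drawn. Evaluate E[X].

E[X | stage 1] = (2+6+7+10+11)/5 = 36/5.
E[X | stage 2] = (8+10+11+12)/4 = 41/4.
E[X | stage 3] = (1+2+4+11+13)/5 = 31/5.
E[X | stage 4] = (4+9+12)/3 = 25/3.
By the law of total expectation,
E[X] = (5/14)·(36/5) + (3/14)·(41/4) + (1/14)·(31/5) + (5/14)·(25/3) = 6877/840.

6877/840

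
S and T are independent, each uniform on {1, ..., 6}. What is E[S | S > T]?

14/3

P(S > T) = 5/12.
Summing S·P(x,y) over outcomes with S > T gives 35/18.
E[S | S > T] = (35/18) / (5/12) = 14/3.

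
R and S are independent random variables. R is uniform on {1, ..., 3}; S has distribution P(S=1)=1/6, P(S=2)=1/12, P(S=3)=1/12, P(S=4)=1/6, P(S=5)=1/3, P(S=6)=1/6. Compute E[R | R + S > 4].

P(R + S > 4) = 3/4.
Summing R·P(x,y) over outcomes with R + S > 4 gives 14/9.
E[R | R + S > 4] = (14/9) / (3/4) = 56/27.

56/27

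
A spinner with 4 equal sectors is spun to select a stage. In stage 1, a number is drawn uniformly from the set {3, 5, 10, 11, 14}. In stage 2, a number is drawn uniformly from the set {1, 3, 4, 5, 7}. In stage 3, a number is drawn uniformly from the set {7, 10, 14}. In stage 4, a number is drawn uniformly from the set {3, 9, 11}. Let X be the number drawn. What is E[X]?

E[X | stage 1] = (3+5+10+11+14)/5 = 43/5.
E[X | stage 2] = (1+3+4+5+7)/5 = 4.
E[X | stage 3] = (7+10+14)/3 = 31/3.
E[X | stage 4] = (3+9+11)/3 = 23/3.
E[X] = (1/4)·(43/5) + (1/4)·(4) + (1/4)·(31/3) + (1/4)·(23/3) = 153/20.

153/20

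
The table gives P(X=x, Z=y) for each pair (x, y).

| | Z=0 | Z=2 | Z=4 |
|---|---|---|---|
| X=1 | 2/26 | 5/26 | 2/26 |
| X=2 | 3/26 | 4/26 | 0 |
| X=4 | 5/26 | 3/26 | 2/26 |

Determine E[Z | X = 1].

2

P(X = 1) = 9/26.
Σ Z·P over the event = 0·(2/26) + 2·(5/26) + 4·(2/26) = 9/13.
E[Z | X = 1] = (9/13) / (9/26) = 2.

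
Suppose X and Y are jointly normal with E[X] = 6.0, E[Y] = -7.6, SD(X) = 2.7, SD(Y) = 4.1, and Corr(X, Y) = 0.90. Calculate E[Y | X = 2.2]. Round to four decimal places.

For a bivariate normal, E[Y | X=x] = μ_Y + ρ·(σ_Y/σ_X)·(x − μ_X).
E[Y | X=2.2] = -7.6 + (0.90)·(4.1/2.7)·(2.2 − (6.0)) = -7.6 + (1.36667)·(-3.8) = -12.7933.

-12.7933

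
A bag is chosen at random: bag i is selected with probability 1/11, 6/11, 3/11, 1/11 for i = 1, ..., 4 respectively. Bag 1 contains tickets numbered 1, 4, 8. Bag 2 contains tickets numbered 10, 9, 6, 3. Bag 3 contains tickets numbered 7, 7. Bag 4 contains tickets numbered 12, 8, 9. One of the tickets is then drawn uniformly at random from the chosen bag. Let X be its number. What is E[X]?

7

E[X | bag 1] = (1+4+8)/3 = 13/3.
E[X | bag 2] = (10+9+6+3)/4 = 7.
E[X | bag 3] = (7+7)/2 = 7.
E[X | bag 4] = (12+8+9)/3 = 29/3.
By the law of total expectation,
E[X] = (1/11)·(13/3) + (6/11)·(7) + (3/11)·(7) + (1/11)·(29/3) = 7.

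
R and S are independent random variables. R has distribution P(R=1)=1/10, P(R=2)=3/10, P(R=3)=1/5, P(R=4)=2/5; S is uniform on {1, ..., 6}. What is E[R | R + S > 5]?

P(R + S > 5) = 13/20.
Summing R·P(x,y) over outcomes with R + S > 5 gives 31/15.
E[R | R + S > 5] = (31/15) / (13/20) = 124/39.

124/39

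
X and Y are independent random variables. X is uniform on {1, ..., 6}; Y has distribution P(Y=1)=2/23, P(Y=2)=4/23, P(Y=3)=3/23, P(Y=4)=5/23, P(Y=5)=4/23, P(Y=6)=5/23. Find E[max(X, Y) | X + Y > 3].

P(X + Y > 3) = 65/69.
Summing max(X,Y)·P(x,y) over outcomes with X + Y > 3 gives 209/46.
E[max(X, Y) | X + Y > 3] = (209/46) / (65/69) = 627/130.

627/130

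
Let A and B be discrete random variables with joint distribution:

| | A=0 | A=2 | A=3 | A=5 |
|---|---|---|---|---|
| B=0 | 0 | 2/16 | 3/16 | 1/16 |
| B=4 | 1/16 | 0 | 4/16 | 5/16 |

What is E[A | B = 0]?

P(B = 0) = 3/8.
Σ A·P over the event = 2·(2/16) + 3·(3/16) + 5·(1/16) = 9/8.
E[A | B = 0] = (9/8) / (3/8) = 3.

3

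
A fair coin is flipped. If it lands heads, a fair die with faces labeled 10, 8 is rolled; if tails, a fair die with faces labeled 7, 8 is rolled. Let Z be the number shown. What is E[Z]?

33/4

E[Z | heads] = (10+8)/2 = 9.
E[Z | tails] = (7+8)/2 = 15/2.
By the law of total expectation,
E[Z] = (1/2)·(9) + (1/2)·(15/2) = 33/4.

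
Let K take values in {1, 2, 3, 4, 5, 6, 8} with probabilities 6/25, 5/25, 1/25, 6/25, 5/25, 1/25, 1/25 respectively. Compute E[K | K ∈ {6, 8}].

7

P(K ∈ {6, 8}) = 2/25.
Σ over the event: 6·1/25 + 8·1/25 = 14/25.
E[K | K ∈ {6, 8}] = (14/25) / (2/25) = 7.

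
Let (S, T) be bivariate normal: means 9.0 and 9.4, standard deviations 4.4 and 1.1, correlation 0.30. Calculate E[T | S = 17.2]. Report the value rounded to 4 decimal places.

For a bivariate normal, E[T | S=x] = μ_T + ρ·(σ_T/σ_S)·(x − μ_S).
E[T | S=17.2] = 9.4 + (0.30)·(1.1/4.4)·(17.2 − (9.0)) = 9.4 + (0.075)·(8.2) = 10.0150.

10.0150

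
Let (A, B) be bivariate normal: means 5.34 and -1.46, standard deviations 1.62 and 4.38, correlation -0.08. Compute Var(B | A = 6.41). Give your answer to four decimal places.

19.0616

For a bivariate normal, Var(B | A=x) = σ_B²(1 − ρ²).
Var(B | A=6.41) = (4.38)²·(1 − (-0.08)²) = 19.1844·0.9936 = 19.0616.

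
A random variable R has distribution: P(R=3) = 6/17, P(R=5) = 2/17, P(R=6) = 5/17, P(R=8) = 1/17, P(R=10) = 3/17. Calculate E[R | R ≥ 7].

P(R ≥ 7) = 4/17.
Σ over the event: 8·1/17 + 10·3/17 = 38/17.
E[R | R ≥ 7] = (38/17) / (4/17) = 19/2.

19/2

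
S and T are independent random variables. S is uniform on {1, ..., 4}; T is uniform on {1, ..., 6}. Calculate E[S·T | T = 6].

P(T = 6) = 1/6.
Summing ST·P(x,y) over outcomes with T = 6 gives 5/2.
E[S·T | T = 6] = (5/2) / (1/6) = 15.

15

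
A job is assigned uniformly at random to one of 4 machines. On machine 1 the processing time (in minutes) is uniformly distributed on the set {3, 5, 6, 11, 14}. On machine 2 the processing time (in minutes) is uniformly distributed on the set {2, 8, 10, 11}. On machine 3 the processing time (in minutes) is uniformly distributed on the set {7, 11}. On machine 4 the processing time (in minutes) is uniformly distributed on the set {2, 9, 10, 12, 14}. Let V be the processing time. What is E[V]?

679/80

E[V | machine 1] = (3+5+6+11+14)/5 = 39/5.
E[V | machine 2] = (2+8+10+11)/4 = 31/4.
E[V | machine 3] = (7+11)/2 = 9.
E[V | machine 4] = (2+9+10+12+14)/5 = 47/5.
By the law of total expectation,
E[V] = (1/4)·(39/5) + (1/4)·(31/4) + (1/4)·(9) + (1/4)·(47/5) = 679/80.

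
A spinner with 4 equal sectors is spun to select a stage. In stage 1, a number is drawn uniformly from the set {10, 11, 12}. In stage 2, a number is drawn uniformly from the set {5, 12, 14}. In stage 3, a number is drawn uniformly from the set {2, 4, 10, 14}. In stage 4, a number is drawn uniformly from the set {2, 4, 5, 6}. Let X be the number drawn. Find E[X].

E[X | stage 1] = (10+11+12)/3 = 11.
E[X | stage 2] = (5+12+14)/3 = 31/3.
E[X | stage 3] = (2+4+10+14)/4 = 15/2.
E[X | stage 4] = (2+4+5+6)/4 = 17/4.
E[X] = (1/4)·(11) + (1/4)·(31/3) + (1/4)·(15/2) + (1/4)·(17/4) = 397/48.

397/48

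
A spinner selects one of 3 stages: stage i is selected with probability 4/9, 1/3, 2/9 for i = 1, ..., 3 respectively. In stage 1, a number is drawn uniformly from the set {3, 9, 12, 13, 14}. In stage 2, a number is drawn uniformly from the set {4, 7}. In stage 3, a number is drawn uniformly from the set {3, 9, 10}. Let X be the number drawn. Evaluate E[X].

E[X | stage 1] = (3+9+12+13+14)/5 = 51/5.
E[X | stage 2] = (4+7)/2 = 11/2.
E[X | stage 3] = (3+9+10)/3 = 22/3.
E[X] = (4/9)·(51/5) + (1/3)·(11/2) + (2/9)·(22/3) = 2159/270.

2159/270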